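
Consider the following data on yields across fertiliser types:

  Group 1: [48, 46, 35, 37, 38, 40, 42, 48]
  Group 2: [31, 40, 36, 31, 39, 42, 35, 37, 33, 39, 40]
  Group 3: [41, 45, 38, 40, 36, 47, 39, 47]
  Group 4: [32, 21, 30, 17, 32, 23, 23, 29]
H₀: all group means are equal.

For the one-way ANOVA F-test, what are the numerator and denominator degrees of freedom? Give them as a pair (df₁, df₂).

k = 4 groups, N = 35 total
df = (k−1, N−k) = (4−1, 35−4) = (3, 31)

degrees of freedom = [3, 31]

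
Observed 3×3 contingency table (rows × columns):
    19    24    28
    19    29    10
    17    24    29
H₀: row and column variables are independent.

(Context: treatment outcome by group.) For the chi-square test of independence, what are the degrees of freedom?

degrees of freedom = 4

df = (r−1)(c−1) = (3−1)·(3−1) = 4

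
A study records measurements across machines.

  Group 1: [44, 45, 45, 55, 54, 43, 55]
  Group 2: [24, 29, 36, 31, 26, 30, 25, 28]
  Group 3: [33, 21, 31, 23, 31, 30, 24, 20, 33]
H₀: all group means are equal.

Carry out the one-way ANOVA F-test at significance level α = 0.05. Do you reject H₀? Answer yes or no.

reject H₀: yes

Group means [48.71, 28.62, 27.33], grand mean 34.000
SSB = Σnᵢ(x̄ᵢ−x̄)² = 2146.696; SSW = ΣΣ(x−x̄ᵢ)² = 515.304
MSB = 2146.696/2 = 1073.3482; MSW = 515.304/21 = 24.5383
F = MSB/MSW = 43.7418
df = (2, 21)
p-value (upper-tail) = 0.00000
At α=0.05: p < α → reject H₀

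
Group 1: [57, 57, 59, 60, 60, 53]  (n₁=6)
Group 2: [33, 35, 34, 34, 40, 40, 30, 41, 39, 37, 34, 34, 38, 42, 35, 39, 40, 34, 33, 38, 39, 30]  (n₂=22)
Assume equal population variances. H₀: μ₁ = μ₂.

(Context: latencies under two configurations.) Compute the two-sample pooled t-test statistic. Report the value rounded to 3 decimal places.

test statistic = 13.877

x̄₁=57.667, s₁=2.658, n₁=6
x̄₂=36.318, s₂=3.483, n₂=22
s_p² = [5·2.658² + 21·3.483²]/26 = 11.1579
SE = √(s_p²·(1/6+1/22)) = 1.5385
t = (57.667−36.318)/1.5385 = 13.8766
df = 26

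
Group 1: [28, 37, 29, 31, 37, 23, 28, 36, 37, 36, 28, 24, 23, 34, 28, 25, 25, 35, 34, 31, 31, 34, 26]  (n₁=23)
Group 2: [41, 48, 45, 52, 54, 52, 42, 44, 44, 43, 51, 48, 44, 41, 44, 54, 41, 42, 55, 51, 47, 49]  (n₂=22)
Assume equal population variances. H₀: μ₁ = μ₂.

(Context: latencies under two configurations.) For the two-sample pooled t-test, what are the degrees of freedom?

df = n₁ + n₂ − 2 = 23 + 22 − 2 = 43

degrees of freedom = 43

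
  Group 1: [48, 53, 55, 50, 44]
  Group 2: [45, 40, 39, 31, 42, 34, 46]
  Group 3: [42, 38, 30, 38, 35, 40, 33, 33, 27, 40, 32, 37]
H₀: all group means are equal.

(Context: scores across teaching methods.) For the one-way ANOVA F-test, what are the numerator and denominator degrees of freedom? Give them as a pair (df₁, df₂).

k = 3 groups, N = 24 total
df = (k−1, N−k) = (3−1, 24−3) = (2, 21)

degrees of freedom = [2, 21]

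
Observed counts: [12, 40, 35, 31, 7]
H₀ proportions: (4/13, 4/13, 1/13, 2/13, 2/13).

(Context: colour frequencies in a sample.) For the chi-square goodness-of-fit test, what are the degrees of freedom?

degrees of freedom = 4

df = k − 1 = 5 − 1 = 4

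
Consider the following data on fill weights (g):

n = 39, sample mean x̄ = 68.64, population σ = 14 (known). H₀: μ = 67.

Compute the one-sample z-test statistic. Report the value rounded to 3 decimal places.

SE = σ/√n = 14/√39 = 2.2418
z = (x̄−μ₀)/SE = (68.64−67)/2.2418 = 0.7316

test statistic = 0.732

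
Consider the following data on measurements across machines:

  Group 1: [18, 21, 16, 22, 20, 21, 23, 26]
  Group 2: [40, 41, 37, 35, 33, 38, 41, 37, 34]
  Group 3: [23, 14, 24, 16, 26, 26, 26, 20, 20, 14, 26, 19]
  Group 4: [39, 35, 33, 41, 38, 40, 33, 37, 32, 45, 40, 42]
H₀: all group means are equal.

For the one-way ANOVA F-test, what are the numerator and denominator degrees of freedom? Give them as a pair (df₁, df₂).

degrees of freedom = [3, 37]

k = 4 groups, N = 41 total
df = (k−1, N−k) = (4−1, 41−4) = (3, 37)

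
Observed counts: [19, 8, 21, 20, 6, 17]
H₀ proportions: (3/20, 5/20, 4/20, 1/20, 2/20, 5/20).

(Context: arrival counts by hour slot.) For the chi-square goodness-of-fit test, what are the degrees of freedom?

degrees of freedom = 5

df = k − 1 = 6 − 1 = 5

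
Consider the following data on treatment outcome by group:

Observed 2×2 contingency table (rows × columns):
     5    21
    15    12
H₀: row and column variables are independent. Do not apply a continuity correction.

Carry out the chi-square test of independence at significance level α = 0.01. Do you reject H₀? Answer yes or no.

Row totals [26, 27], col totals [20, 33], n=53
χ² = (5−9.81)²/9.81 + (21−16.19)²/16.19 + (15−10.19)²/10.19 + (12−16.81)²/16.81 = 7.4383
df = 1
p-value (upper-tail) = 0.00638
At α=0.01: p < α → reject H₀

reject H₀: yes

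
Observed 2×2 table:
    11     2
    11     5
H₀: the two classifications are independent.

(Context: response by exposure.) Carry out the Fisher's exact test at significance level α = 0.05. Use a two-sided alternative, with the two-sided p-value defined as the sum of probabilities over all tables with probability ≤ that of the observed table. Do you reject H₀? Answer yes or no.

reject H₀: no

Margins: r₁=13, r₂=16, c₁=22, c₂=7, n=29
p_obs = C(13,11)·C(16,11)/C(29,22); sum pmf over tables with pmf ≤ p_obs
p-value (two-sided) = 0.40996
At α=0.05: p ≥ α → fail to reject H₀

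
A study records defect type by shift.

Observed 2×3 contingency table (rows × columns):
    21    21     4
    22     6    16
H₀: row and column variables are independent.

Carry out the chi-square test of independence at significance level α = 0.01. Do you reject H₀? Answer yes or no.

Row totals [46, 44], col totals [43, 27, 20], n=90
χ² = (21−21.98)²/21.98 + (21−13.80)²/13.80 + (4−10.22)²/10.22 + (22−21.02)²/21.02 + (6−13.20)²/13.20 + (16−9.78)²/9.78 = 15.5198
df = 2
p-value (upper-tail) = 0.00043
At α=0.01: p < α → reject H₀

reject H₀: yes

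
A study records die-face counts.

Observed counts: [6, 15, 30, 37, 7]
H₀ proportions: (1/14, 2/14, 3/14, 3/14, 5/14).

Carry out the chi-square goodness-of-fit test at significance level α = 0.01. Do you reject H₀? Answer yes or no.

n = 95; E_i = n·p_i = [6.79, 13.57, 20.36, 20.36, 33.93]
χ² = (6−6.79)²/6.79 + (15−13.57)²/13.57 + (30−20.36)²/20.36 + (37−20.36)²/20.36 + (7−33.93)²/33.93 = 39.7881
df = 4
p-value (upper-tail) = 0.00000
At α=0.01: p < α → reject H₀

reject H₀: yes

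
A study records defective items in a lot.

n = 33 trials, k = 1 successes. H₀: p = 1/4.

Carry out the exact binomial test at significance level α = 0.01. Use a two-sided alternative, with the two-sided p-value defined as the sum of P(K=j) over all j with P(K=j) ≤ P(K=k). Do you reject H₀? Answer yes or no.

Exact binomial: n=33, k=1, p₀=1/4=0.2500
P(X=j) = C(n,j)·p₀^j·(1−p₀)^(n−j); p = Σ P(X=j) over j with P(X=j) ≤ P(X=1)
p-value (two-sided) = 0.00186
At α=0.01: p < α → reject H₀

reject H₀: yes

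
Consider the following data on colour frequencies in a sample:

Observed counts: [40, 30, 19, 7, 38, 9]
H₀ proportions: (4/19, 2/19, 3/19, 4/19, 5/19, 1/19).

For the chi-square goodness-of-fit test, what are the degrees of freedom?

df = k − 1 = 6 − 1 = 5

degrees of freedom = 5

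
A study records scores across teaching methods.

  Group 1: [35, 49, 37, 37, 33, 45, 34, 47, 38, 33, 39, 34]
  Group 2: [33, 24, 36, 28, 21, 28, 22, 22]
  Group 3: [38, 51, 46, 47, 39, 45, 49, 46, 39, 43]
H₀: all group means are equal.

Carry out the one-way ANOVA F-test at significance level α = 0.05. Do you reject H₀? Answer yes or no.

Group means [38.42, 26.75, 44.30], grand mean 37.267
SSB = Σnᵢ(x̄ᵢ−x̄)² = 1395.350; SSW = ΣΣ(x−x̄ᵢ)² = 734.517
MSB = 1395.350/2 = 697.6750; MSW = 734.517/27 = 27.2043
F = MSB/MSW = 25.6457
df = (2, 27)
p-value (upper-tail) = 0.00000
At α=0.05: p < α → reject H₀

reject H₀: yes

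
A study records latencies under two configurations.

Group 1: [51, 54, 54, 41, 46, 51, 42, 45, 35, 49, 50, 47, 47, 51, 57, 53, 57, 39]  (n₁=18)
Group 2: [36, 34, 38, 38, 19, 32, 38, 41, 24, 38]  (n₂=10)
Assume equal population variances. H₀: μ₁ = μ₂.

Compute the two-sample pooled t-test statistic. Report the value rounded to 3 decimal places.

x̄₁=48.278, s₁=6.134, n₁=18
x̄₂=33.800, s₂=7.036, n₂=10
s_p² = [17·6.134² + 9·7.036²]/26 = 41.7389
SE = √(s_p²·(1/18+1/10)) = 2.5481
t = (48.278−33.800)/2.5481 = 5.6818
df = 26

test statistic = 5.682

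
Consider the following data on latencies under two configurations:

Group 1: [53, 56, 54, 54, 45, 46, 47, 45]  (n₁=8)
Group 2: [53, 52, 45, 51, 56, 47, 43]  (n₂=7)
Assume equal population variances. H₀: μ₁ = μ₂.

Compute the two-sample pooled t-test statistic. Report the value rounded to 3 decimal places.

test statistic = 0.177

x̄₁=50.000, s₁=4.660, n₁=8
x̄₂=49.571, s₂=4.685, n₂=7
s_p² = [7·4.660² + 6·4.685²]/13 = 21.8242
SE = √(s_p²·(1/8+1/7)) = 2.4178
t = (50.000−49.571)/2.4178 = 0.1773
df = 13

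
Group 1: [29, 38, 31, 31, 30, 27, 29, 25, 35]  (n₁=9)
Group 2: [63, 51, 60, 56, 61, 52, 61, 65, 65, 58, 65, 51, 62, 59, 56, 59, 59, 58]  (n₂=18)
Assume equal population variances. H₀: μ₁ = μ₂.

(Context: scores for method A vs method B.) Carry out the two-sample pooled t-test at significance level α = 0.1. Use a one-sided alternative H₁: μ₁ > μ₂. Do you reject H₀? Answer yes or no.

x̄₁=30.556, s₁=3.941, n₁=9
x̄₂=58.944, s₂=4.465, n₂=18
s_p² = [8·3.941² + 17·4.465²]/25 = 18.5267
SE = √(s_p²·(1/9+1/18)) = 1.7572
t = (30.556−58.944)/1.7572 = -16.1557
df = 25
p-value (one-sided, H₁ greater) = 1.00000
At α=0.1: p ≥ α → fail to reject H₀

reject H₀: no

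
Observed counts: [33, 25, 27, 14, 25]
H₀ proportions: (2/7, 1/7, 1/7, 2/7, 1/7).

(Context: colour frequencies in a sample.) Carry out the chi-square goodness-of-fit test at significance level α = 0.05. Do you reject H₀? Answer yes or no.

n = 124; E_i = n·p_i = [35.43, 17.71, 17.71, 35.43, 17.71]
χ² = (33−35.43)²/35.43 + (25−17.71)²/17.71 + (27−17.71)²/17.71 + (14−35.43)²/35.43 + (25−17.71)²/17.71 = 23.9879
df = 4
p-value (upper-tail) = 0.00008
At α=0.05: p < α → reject H₀

reject H₀: yes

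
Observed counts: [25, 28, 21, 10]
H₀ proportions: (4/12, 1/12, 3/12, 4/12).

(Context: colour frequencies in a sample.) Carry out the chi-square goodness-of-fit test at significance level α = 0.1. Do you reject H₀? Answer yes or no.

n = 84; E_i = n·p_i = [28.00, 7.00, 21.00, 28.00]
χ² = (25−28.00)²/28.00 + (28−7.00)²/7.00 + (21−21.00)²/21.00 + (10−28.00)²/28.00 = 74.8929
df = 3
p-value (upper-tail) = 0.00000
At α=0.1: p < α → reject H₀

reject H₀: yes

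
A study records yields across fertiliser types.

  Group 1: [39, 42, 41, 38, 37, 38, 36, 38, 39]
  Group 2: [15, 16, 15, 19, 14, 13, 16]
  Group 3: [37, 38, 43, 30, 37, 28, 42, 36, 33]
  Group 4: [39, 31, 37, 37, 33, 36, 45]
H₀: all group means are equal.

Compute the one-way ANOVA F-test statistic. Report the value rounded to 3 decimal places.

test statistic = 66.122

Group means [38.67, 15.43, 36.00, 36.86], grand mean 32.438
SSB = Σnᵢ(x̄ᵢ−x̄)² = 2625.304; SSW = ΣΣ(x−x̄ᵢ)² = 370.571
MSB = 2625.304/3 = 875.1012; MSW = 370.571/28 = 13.2347
F = MSB/MSW = 66.1218
df = (3, 28)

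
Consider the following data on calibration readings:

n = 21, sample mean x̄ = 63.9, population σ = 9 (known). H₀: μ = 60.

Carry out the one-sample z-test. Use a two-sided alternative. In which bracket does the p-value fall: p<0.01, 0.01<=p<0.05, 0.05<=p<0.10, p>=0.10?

p-value bracket: 0.01<=p<0.05

SE = σ/√n = 9/√21 = 1.9640
z = (x̄−μ₀)/SE = (63.9−60)/1.9640 = 1.9858
p-value (two-sided) = 0.04706
→ bracket: 0.01<=p<0.05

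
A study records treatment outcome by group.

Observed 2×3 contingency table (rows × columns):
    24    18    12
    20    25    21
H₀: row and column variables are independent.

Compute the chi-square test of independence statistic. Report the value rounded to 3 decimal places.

test statistic = 2.786

Row totals [54, 66], col totals [44, 43, 33], n=120
χ² = (24−19.80)²/19.80 + (18−19.35)²/19.35 + (12−14.85)²/14.85 + (20−24.20)²/24.20 + (25−23.65)²/23.65 + (21−18.15)²/18.15 = 2.7856
df = 2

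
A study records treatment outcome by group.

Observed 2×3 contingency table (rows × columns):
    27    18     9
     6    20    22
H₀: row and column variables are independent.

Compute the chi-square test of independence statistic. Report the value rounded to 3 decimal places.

Row totals [54, 48], col totals [33, 38, 31], n=102
χ² = (27−17.47)²/17.47 + (18−20.12)²/20.12 + (9−16.41)²/16.41 + (6−15.53)²/15.53 + (20−17.88)²/17.88 + (22−14.59)²/14.59 = 18.6320
df = 2

test statistic = 18.632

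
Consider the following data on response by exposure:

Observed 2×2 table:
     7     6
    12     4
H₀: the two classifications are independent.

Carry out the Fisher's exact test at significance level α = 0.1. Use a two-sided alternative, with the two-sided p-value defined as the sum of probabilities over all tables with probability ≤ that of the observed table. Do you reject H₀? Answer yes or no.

reject H₀: no

Margins: r₁=13, r₂=16, c₁=19, c₂=10, n=29
p_obs = C(13,7)·C(16,12)/C(29,19); sum pmf over tables with pmf ≤ p_obs
p-value (two-sided) = 0.27014
At α=0.1: p ≥ α → fail to reject H₀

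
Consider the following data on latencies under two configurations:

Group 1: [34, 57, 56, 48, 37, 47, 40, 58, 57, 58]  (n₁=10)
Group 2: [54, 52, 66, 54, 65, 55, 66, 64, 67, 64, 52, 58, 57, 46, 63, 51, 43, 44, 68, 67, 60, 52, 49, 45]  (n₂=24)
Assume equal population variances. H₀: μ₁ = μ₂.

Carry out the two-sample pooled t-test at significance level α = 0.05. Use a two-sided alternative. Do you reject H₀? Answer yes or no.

x̄₁=49.200, s₁=9.390, n₁=10
x̄₂=56.750, s₂=8.120, n₂=24
s_p² = [9·9.390² + 23·8.120²]/32 = 72.1906
SE = √(s_p²·(1/10+1/24)) = 3.1980
t = (49.200−56.750)/3.1980 = -2.3609
df = 32
p-value (two-sided) = 0.02449
At α=0.05: p < α → reject H₀

reject H₀: yes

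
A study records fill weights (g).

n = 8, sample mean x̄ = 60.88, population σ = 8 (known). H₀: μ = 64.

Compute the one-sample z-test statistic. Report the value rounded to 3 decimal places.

test statistic = -1.103

SE = σ/√n = 8/√8 = 2.8284
z = (x̄−μ₀)/SE = (60.88−64)/2.8284 = -1.1031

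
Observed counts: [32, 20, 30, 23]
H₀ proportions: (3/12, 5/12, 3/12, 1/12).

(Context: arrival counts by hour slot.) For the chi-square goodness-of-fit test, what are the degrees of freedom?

df = k − 1 = 4 − 1 = 3

degrees of freedom = 3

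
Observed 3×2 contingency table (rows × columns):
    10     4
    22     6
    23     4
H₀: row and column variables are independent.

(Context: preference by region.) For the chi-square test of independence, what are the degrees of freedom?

df = (r−1)(c−1) = (3−1)·(2−1) = 2

degrees of freedom = 2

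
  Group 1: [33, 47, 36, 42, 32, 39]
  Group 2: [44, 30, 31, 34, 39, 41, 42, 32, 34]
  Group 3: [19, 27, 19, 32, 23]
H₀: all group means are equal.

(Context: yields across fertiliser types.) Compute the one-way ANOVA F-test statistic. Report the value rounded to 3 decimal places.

Group means [38.17, 36.33, 24.00], grand mean 33.800
SSB = Σnᵢ(x̄ᵢ−x̄)² = 652.367; SSW = ΣΣ(x−x̄ᵢ)² = 504.833
MSB = 652.367/2 = 326.1833; MSW = 504.833/17 = 29.6961
F = MSB/MSW = 10.9841
df = (2, 17)

test statistic = 10.984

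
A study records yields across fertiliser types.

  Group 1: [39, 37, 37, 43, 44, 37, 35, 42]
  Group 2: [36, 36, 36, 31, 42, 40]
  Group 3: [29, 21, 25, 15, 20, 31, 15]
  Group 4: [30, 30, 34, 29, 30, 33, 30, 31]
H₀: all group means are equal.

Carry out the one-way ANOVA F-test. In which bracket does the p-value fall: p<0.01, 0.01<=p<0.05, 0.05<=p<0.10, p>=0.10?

p-value bracket: p<0.01

Group means [39.25, 36.83, 22.29, 30.88], grand mean 32.345
SSB = Σnᵢ(x̄ᵢ−x̄)² = 1227.915; SSW = ΣΣ(x−x̄ᵢ)² = 412.637
MSB = 1227.915/3 = 409.3049; MSW = 412.637/25 = 16.5055
F = MSB/MSW = 24.7981
df = (3, 25)
p-value (upper-tail) = 0.00000
→ bracket: p<0.01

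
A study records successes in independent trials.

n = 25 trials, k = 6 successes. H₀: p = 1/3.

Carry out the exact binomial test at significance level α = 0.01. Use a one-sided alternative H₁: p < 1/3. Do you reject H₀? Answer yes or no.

reject H₀: no

Exact binomial: n=25, k=6, p₀=1/3=0.3333
P(X≤6) from Σ C(n,i)·p₀^i·(1−p₀)^(n−i)
p-value (one-sided, H₁ less) = 0.22154
At α=0.01: p ≥ α → fail to reject H₀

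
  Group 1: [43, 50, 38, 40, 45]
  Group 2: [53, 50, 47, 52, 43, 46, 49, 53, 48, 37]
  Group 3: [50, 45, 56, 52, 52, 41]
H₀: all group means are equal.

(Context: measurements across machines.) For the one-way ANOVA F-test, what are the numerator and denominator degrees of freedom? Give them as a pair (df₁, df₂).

degrees of freedom = [2, 18]

k = 3 groups, N = 21 total
df = (k−1, N−k) = (3−1, 21−3) = (2, 18)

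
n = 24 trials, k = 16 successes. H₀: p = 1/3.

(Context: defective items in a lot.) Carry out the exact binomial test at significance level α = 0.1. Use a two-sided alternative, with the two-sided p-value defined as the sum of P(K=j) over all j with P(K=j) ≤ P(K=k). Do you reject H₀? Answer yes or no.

reject H₀: yes

Exact binomial: n=24, k=16, p₀=1/3=0.3333
P(X=j) = C(n,j)·p₀^j·(1−p₀)^(n−j); p = Σ P(X=j) over j with P(X=j) ≤ P(X=16)
p-value (two-sided) = 0.00092
At α=0.1: p < α → reject H₀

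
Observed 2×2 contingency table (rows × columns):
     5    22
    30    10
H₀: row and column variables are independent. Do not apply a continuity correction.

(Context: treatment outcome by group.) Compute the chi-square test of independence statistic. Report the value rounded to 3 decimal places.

Row totals [27, 40], col totals [35, 32], n=67
χ² = (5−14.10)²/14.10 + (22−12.90)²/12.90 + (30−20.90)²/20.90 + (10−19.10)²/19.10 = 20.6107
df = 1

test statistic = 20.611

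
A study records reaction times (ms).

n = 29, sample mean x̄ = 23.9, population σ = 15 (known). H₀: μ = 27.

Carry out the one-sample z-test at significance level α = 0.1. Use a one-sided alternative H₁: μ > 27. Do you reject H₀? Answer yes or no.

reject H₀: no

SE = σ/√n = 15/√29 = 2.7854
z = (x̄−μ₀)/SE = (23.9−27)/2.7854 = -1.1129
p-value (one-sided, H₁ greater) = 0.86713
At α=0.1: p ≥ α → fail to reject H₀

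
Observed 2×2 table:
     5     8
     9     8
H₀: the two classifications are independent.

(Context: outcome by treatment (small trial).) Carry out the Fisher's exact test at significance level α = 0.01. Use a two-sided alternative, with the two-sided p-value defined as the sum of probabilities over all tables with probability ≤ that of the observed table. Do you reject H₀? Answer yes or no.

reject H₀: no

Margins: r₁=13, r₂=17, c₁=14, c₂=16, n=30
p_obs = C(13,5)·C(17,9)/C(30,14); sum pmf over tables with pmf ≤ p_obs
p-value (two-sided) = 0.48365
At α=0.01: p ≥ α → fail to reject H₀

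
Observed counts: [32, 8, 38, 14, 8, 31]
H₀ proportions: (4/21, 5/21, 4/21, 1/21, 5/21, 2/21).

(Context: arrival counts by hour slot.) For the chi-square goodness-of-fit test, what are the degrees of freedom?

degrees of freedom = 5

df = k − 1 = 6 − 1 = 5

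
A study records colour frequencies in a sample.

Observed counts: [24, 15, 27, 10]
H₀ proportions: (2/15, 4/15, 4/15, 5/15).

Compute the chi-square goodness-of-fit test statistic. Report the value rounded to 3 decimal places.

n = 76; E_i = n·p_i = [10.13, 20.27, 20.27, 25.33]
χ² = (24−10.13)²/10.13 + (15−20.27)²/20.27 + (27−20.27)²/20.27 + (10−25.33)²/25.33 = 31.8618
df = 3

test statistic = 31.862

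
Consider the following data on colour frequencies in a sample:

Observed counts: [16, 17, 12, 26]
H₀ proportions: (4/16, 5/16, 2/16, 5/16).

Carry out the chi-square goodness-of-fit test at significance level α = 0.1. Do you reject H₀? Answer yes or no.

n = 71; E_i = n·p_i = [17.75, 22.19, 8.88, 22.19]
χ² = (16−17.75)²/17.75 + (17−22.19)²/22.19 + (12−8.88)²/8.88 + (26−22.19)²/22.19 = 3.1408
df = 3
p-value (upper-tail) = 0.37042
At α=0.1: p ≥ α → fail to reject H₀

reject H₀: no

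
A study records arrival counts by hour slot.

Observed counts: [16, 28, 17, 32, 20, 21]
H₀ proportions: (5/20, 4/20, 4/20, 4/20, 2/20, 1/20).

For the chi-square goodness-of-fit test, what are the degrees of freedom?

df = k − 1 = 6 − 1 = 5

degrees of freedom = 5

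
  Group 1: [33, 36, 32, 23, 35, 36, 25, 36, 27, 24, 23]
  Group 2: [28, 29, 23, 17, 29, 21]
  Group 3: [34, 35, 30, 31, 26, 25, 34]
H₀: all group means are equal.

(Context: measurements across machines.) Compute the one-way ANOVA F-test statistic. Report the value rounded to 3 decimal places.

Group means [30.00, 24.50, 30.71], grand mean 28.833
SSB = Σnᵢ(x̄ᵢ−x̄)² = 152.405; SSW = ΣΣ(x−x̄ᵢ)² = 532.929
MSB = 152.405/2 = 76.2024; MSW = 532.929/21 = 25.3776
F = MSB/MSW = 3.0027
df = (2, 21)

test statistic = 3.003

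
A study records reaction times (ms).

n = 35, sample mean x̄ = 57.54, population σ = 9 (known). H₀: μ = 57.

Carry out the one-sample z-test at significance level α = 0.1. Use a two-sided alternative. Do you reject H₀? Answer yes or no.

reject H₀: no

SE = σ/√n = 9/√35 = 1.5213
z = (x̄−μ₀)/SE = (57.54−57)/1.5213 = 0.3550
p-value (two-sided) = 0.72262
At α=0.1: p ≥ α → fail to reject H₀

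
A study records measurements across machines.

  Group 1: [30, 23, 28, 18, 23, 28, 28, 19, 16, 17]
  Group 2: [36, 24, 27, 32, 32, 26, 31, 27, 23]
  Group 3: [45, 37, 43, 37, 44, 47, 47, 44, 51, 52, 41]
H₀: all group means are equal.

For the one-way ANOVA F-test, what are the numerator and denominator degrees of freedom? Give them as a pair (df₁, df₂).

k = 3 groups, N = 30 total
df = (k−1, N−k) = (3−1, 30−3) = (2, 27)

degrees of freedom = [2, 27]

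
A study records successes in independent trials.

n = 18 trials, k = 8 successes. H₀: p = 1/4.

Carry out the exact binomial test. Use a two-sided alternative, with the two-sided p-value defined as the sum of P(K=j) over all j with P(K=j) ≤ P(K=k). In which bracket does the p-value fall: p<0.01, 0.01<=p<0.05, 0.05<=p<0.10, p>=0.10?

p-value bracket: 0.05<=p<0.10

Exact binomial: n=18, k=8, p₀=1/4=0.2500
P(X=j) = C(n,j)·p₀^j·(1−p₀)^(n−j); p = Σ P(X=j) over j with P(X=j) ≤ P(X=8)
p-value (two-sided) = 0.09641
→ bracket: 0.05<=p<0.10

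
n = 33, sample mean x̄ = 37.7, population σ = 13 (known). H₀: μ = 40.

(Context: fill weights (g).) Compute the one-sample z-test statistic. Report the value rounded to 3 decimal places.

SE = σ/√n = 13/√33 = 2.2630
z = (x̄−μ₀)/SE = (37.7−40)/2.2630 = -1.0163

test statistic = -1.016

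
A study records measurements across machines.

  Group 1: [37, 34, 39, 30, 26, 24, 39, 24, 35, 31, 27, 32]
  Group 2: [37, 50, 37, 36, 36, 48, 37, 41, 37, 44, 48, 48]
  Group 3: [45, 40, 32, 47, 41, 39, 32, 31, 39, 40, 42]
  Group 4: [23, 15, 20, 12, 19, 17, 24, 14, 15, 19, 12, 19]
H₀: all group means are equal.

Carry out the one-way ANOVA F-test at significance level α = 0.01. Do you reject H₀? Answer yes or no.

reject H₀: yes

Group means [31.50, 41.58, 38.91, 17.42], grand mean 32.213
SSB = Σnᵢ(x̄ᵢ−x̄)² = 4180.130; SSW = ΣΣ(x−x̄ᵢ)² = 1121.742
MSB = 4180.130/3 = 1393.3766; MSW = 1121.742/43 = 26.0870
F = MSB/MSW = 53.4126
df = (3, 43)
p-value (upper-tail) = 0.00000
At α=0.01: p < α → reject H₀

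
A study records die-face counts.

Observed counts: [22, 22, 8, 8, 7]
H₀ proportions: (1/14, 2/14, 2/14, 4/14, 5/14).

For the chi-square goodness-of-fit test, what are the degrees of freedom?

degrees of freedom = 4

df = k − 1 = 5 − 1 = 4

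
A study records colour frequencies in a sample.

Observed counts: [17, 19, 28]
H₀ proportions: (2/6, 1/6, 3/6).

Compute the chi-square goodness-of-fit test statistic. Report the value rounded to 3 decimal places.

n = 64; E_i = n·p_i = [21.33, 10.67, 32.00]
χ² = (17−21.33)²/21.33 + (19−10.67)²/10.67 + (28−32.00)²/32.00 = 7.8906
df = 2

test statistic = 7.891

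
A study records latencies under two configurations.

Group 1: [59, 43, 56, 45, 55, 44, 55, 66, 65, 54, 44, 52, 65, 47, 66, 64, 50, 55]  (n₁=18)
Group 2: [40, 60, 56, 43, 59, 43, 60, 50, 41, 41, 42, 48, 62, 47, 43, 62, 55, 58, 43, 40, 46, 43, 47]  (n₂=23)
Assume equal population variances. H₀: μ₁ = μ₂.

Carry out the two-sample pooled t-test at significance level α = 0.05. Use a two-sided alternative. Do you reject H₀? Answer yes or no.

x̄₁=54.722, s₁=8.130, n₁=18
x̄₂=49.087, s₂=7.931, n₂=23
s_p² = [17·8.130² + 22·7.931²]/39 = 64.2933
SE = √(s_p²·(1/18+1/23)) = 2.5233
t = (54.722−49.087)/2.5233 = 2.2333
df = 39
p-value (two-sided) = 0.03134
At α=0.05: p < α → reject H₀

reject H₀: yes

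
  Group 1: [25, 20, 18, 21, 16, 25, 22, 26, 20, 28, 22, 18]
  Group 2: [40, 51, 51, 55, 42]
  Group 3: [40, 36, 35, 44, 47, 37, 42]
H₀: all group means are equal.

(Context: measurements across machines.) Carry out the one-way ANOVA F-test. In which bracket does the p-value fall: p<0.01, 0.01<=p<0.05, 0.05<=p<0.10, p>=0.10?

p-value bracket: p<0.01

Group means [21.75, 47.80, 40.14], grand mean 32.542
SSB = Σnᵢ(x̄ᵢ−x̄)² = 2966.051; SSW = ΣΣ(x−x̄ᵢ)² = 431.907
MSB = 2966.051/2 = 1483.0256; MSW = 431.907/21 = 20.5670
F = MSB/MSW = 72.1070
df = (2, 21)
p-value (upper-tail) = 0.00000
→ bracket: p<0.01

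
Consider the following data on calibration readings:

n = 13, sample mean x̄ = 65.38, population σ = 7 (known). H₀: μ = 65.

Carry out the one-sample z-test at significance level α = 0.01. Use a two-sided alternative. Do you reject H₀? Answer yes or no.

SE = σ/√n = 7/√13 = 1.9415
z = (x̄−μ₀)/SE = (65.38−65)/1.9415 = 0.1957
p-value (two-sided) = 0.84482
At α=0.01: p ≥ α → fail to reject H₀

reject H₀: no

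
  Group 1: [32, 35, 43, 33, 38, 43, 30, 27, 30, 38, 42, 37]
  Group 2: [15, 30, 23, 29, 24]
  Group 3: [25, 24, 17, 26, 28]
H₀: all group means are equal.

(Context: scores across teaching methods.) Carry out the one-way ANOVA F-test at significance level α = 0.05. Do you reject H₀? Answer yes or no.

reject H₀: yes

Group means [35.67, 24.20, 24.00], grand mean 30.409
SSB = Σnᵢ(x̄ᵢ−x̄)² = 729.852; SSW = ΣΣ(x−x̄ᵢ)² = 533.467
MSB = 729.852/2 = 364.9258; MSW = 533.467/19 = 28.0772
F = MSB/MSW = 12.9972
df = (2, 19)
p-value (upper-tail) = 0.00028
At α=0.05: p < α → reject H₀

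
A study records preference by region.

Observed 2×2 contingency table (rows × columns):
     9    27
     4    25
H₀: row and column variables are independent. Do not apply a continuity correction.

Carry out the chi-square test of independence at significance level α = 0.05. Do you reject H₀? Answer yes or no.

Row totals [36, 29], col totals [13, 52], n=65
χ² = (9−7.20)²/7.20 + (27−28.80)²/28.80 + (4−5.80)²/5.80 + (25−23.20)²/23.20 = 1.2608
df = 1
p-value (upper-tail) = 0.26150
At α=0.05: p ≥ α → fail to reject H₀

reject H₀: no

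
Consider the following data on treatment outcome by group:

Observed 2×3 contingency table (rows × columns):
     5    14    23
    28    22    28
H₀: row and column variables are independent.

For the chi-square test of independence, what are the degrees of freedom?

degrees of freedom = 2

df = (r−1)(c−1) = (2−1)·(3−1) = 2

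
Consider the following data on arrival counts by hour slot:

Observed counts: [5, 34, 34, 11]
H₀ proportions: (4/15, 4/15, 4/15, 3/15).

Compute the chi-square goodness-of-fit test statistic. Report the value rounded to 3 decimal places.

n = 84; E_i = n·p_i = [22.40, 22.40, 22.40, 16.80]
χ² = (5−22.40)²/22.40 + (34−22.40)²/22.40 + (34−22.40)²/22.40 + (11−16.80)²/16.80 = 27.5327
df = 3

test statistic = 27.533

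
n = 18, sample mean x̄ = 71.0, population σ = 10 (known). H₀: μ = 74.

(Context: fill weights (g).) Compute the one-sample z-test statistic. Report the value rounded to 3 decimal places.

test statistic = -1.273

SE = σ/√n = 10/√18 = 2.3570
z = (x̄−μ₀)/SE = (71.0−74)/2.3570 = -1.2728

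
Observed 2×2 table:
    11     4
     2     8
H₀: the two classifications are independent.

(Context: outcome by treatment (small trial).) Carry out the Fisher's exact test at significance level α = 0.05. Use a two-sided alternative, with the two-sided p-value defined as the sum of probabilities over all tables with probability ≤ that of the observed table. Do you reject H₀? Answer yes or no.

reject H₀: yes

Margins: r₁=15, r₂=10, c₁=13, c₂=12, n=25
p_obs = C(15,11)·C(10,2)/C(25,13); sum pmf over tables with pmf ≤ p_obs
p-value (two-sided) = 0.01542
At α=0.05: p < α → reject H₀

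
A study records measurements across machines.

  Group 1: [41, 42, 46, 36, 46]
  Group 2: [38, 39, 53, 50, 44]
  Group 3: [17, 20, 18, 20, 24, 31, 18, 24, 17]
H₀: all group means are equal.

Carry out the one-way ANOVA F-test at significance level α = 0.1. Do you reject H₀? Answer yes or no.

Group means [42.20, 44.80, 21.00], grand mean 32.842
SSB = Σnᵢ(x̄ᵢ−x̄)² = 2414.926; SSW = ΣΣ(x−x̄ᵢ)² = 413.600
MSB = 2414.926/2 = 1207.4632; MSW = 413.600/16 = 25.8500
F = MSB/MSW = 46.7104
df = (2, 16)
p-value (upper-tail) = 0.00000
At α=0.1: p < α → reject H₀

reject H₀: yes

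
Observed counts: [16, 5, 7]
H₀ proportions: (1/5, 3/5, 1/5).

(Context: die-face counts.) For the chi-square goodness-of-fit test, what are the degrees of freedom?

df = k − 1 = 3 − 1 = 2

degrees of freedom = 2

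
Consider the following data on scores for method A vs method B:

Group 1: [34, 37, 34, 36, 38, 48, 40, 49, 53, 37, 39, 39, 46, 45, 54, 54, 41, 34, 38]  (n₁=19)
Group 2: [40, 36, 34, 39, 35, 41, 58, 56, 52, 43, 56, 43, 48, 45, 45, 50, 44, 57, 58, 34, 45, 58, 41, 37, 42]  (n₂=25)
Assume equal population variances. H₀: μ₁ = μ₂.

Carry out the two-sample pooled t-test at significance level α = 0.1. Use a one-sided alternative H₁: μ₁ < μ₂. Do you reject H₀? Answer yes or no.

x̄₁=41.895, s₁=6.879, n₁=19
x̄₂=45.480, s₂=8.084, n₂=25
s_p² = [18·6.879² + 24·8.084²]/42 = 57.6197
SE = √(s_p²·(1/19+1/25)) = 2.3103
t = (41.895−45.480)/2.3103 = -1.5519
df = 42
p-value (one-sided, H₁ less) = 0.06410
At α=0.1: p < α → reject H₀

reject H₀: yes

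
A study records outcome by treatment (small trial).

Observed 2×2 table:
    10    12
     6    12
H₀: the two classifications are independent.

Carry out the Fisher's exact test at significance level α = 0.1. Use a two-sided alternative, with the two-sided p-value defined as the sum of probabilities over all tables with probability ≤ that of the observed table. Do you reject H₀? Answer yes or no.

reject H₀: no

Margins: r₁=22, r₂=18, c₁=16, c₂=24, n=40
p_obs = C(22,10)·C(18,6)/C(40,16); sum pmf over tables with pmf ≤ p_obs
p-value (two-sided) = 0.52551
At α=0.1: p ≥ α → fail to reject H₀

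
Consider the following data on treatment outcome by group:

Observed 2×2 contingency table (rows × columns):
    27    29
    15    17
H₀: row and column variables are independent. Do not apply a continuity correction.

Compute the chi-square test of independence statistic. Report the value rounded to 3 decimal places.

Row totals [56, 32], col totals [42, 46], n=88
χ² = (27−26.73)²/26.73 + (29−29.27)²/29.27 + (15−15.27)²/15.27 + (17−16.73)²/16.73 = 0.0146
df = 1

test statistic = 0.015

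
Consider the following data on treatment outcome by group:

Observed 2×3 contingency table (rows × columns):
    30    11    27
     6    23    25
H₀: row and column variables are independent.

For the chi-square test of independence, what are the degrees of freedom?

df = (r−1)(c−1) = (2−1)·(3−1) = 2

degrees of freedom = 2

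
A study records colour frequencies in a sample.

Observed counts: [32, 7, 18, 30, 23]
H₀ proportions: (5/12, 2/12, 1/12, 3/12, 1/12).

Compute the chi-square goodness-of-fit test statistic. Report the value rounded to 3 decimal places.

n = 110; E_i = n·p_i = [45.83, 18.33, 9.17, 27.50, 9.17]
χ² = (32−45.83)²/45.83 + (7−18.33)²/18.33 + (18−9.17)²/9.17 + (30−27.50)²/27.50 + (23−9.17)²/9.17 = 40.7964
df = 4

test statistic = 40.796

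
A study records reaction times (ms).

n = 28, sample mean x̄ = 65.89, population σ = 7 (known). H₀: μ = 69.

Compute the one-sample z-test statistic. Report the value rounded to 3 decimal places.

test statistic = -2.351

SE = σ/√n = 7/√28 = 1.3229
z = (x̄−μ₀)/SE = (65.89−69)/1.3229 = -2.3509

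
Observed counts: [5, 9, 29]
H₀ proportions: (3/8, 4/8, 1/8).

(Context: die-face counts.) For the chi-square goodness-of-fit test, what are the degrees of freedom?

degrees of freedom = 2

df = k − 1 = 3 − 1 = 2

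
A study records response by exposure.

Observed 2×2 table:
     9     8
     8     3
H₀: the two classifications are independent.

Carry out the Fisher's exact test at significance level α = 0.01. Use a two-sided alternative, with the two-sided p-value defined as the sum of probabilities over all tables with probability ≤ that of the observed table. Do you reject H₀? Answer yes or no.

Margins: r₁=17, r₂=11, c₁=17, c₂=11, n=28
p_obs = C(17,9)·C(11,8)/C(28,17); sum pmf over tables with pmf ≤ p_obs
p-value (two-sided) = 0.43488
At α=0.01: p ≥ α → fail to reject H₀

reject H₀: no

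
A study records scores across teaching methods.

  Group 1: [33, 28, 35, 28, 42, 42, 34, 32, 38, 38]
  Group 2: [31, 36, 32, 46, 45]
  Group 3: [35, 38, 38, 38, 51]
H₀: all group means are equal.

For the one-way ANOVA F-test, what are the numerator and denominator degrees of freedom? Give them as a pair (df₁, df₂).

k = 3 groups, N = 20 total
df = (k−1, N−k) = (3−1, 20−3) = (2, 17)

degrees of freedom = [2, 17]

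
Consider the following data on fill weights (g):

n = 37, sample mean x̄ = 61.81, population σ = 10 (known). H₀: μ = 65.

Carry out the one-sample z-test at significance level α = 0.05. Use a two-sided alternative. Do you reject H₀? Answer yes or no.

reject H₀: no

SE = σ/√n = 10/√37 = 1.6440
z = (x̄−μ₀)/SE = (61.81−65)/1.6440 = -1.9404
p-value (two-sided) = 0.05233
At α=0.05: p ≥ α → fail to reject H₀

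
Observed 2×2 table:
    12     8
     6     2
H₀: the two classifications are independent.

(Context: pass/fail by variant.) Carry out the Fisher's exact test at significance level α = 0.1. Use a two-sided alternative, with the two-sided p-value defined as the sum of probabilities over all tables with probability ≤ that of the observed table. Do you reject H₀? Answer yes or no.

reject H₀: no

Margins: r₁=20, r₂=8, c₁=18, c₂=10, n=28
p_obs = C(20,12)·C(8,6)/C(28,18); sum pmf over tables with pmf ≤ p_obs
p-value (two-sided) = 0.66920
At α=0.1: p ≥ α → fail to reject H₀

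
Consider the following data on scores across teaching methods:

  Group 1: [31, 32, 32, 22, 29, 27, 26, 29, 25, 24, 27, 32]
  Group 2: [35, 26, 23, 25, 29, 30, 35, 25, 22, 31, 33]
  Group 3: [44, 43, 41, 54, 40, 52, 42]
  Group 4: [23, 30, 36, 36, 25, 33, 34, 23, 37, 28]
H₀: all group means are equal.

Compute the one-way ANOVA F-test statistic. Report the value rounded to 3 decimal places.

test statistic = 23.349

Group means [28.00, 28.55, 45.14, 30.50], grand mean 31.775
SSB = Σnᵢ(x̄ᵢ−x̄)² = 1552.891; SSW = ΣΣ(x−x̄ᵢ)² = 798.084
MSB = 1552.891/3 = 517.6302; MSW = 798.084/36 = 22.1690
F = MSB/MSW = 23.3493
df = (3, 36)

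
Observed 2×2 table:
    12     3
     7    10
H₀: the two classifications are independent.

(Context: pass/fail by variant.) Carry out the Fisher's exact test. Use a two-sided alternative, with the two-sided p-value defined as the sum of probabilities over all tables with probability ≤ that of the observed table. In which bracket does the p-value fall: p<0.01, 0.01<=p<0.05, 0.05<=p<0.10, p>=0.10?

p-value bracket: 0.01<=p<0.05

Margins: r₁=15, r₂=17, c₁=19, c₂=13, n=32
p_obs = C(15,12)·C(17,7)/C(32,19); sum pmf over tables with pmf ≤ p_obs
p-value (two-sided) = 0.03592
→ bracket: 0.01<=p<0.05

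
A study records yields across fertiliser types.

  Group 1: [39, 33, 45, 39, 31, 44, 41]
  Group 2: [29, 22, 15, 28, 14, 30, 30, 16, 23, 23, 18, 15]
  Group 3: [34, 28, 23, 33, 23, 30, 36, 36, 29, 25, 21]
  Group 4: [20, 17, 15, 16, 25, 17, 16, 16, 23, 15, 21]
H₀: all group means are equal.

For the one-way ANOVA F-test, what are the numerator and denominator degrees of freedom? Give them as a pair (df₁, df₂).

k = 4 groups, N = 41 total
df = (k−1, N−k) = (4−1, 41−4) = (3, 37)

degrees of freedom = [3, 37]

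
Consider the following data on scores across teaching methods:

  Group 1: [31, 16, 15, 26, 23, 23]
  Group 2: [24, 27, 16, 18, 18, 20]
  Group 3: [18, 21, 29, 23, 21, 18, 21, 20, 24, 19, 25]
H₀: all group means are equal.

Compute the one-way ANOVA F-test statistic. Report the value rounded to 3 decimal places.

test statistic = 0.279

Group means [22.33, 20.50, 21.73], grand mean 21.565
SSB = Σnᵢ(x̄ᵢ−x̄)² = 10.637; SSW = ΣΣ(x−x̄ᵢ)² = 381.015
MSB = 10.637/2 = 5.3185; MSW = 381.015/20 = 19.0508
F = MSB/MSW = 0.2792
df = (2, 20)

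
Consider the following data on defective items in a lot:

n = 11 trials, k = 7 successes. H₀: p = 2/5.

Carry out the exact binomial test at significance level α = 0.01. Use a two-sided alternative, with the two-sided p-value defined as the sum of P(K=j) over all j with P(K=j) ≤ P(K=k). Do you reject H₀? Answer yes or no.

Exact binomial: n=11, k=7, p₀=2/5=0.4000
P(X=j) = C(n,j)·p₀^j·(1−p₀)^(n−j); p = Σ P(X=j) over j with P(X=j) ≤ P(X=7)
p-value (two-sided) = 0.12959
At α=0.01: p ≥ α → fail to reject H₀

reject H₀: no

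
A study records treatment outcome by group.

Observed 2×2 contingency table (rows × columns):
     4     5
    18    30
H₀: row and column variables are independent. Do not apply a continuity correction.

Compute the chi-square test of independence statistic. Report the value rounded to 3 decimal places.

Row totals [9, 48], col totals [22, 35], n=57
χ² = (4−3.47)²/3.47 + (5−5.53)²/5.53 + (18−18.53)²/18.53 + (30−29.47)²/29.47 = 0.1542
df = 1

test statistic = 0.154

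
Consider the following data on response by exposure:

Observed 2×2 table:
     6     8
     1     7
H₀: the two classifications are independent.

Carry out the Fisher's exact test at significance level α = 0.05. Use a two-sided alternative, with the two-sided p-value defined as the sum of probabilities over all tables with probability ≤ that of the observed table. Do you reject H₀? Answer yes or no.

Margins: r₁=14, r₂=8, c₁=7, c₂=15, n=22
p_obs = C(14,6)·C(8,1)/C(22,7); sum pmf over tables with pmf ≤ p_obs
p-value (two-sided) = 0.19322
At α=0.05: p ≥ α → fail to reject H₀

reject H₀: no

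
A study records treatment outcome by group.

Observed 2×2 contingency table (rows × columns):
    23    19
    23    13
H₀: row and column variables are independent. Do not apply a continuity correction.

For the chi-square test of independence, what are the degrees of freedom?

degrees of freedom = 1

df = (r−1)(c−1) = (2−1)·(2−1) = 1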